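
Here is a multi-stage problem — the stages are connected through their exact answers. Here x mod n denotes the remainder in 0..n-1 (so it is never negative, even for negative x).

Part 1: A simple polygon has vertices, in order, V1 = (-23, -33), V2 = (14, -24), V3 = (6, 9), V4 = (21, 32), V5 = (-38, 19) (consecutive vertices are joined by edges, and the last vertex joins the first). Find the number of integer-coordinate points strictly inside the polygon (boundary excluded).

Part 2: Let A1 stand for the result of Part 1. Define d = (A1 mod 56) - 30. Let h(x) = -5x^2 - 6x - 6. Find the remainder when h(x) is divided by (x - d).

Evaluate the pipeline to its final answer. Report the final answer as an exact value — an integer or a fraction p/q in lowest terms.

Part 1: cross terms: (-23*-24 - 14*-33)=1014, (14*9 - 6*-24)=270, (6*32 - 21*9)=3, (21*19 - -38*32)=1615, (-38*-33 - -23*19)=1691; twice the area = |4593| = 4593; area = 4593/2; boundary points = 1 + 1 + 1 + 1 + 1 = 5; strictly interior points = area - boundary/2 + 1 = 2295; answer 2295
Part 2: A1 = 2295; d = 25; remainder = value at the root: -5*(25)^2 - 6*(25)^1 - 6 = (-3125) + (-150) + (-6) = -3281; answer -3281

-3281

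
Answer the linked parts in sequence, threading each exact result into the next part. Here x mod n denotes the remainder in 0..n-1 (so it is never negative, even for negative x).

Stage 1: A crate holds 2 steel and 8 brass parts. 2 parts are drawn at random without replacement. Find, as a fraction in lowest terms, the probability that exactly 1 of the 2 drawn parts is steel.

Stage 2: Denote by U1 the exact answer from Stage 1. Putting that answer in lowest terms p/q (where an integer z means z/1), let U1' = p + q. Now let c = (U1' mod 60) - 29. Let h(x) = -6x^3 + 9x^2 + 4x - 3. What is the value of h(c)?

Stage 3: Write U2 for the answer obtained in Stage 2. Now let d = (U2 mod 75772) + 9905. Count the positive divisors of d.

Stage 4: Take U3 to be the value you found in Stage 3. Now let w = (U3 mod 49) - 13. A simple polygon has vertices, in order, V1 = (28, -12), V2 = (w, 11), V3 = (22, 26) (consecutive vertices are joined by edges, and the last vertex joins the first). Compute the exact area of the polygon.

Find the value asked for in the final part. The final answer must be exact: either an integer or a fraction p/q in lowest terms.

406

Stage 1: total draws C(10,2) = 45; favorable C(2,1)*C(8,1) = 16; P = 16/45; answer 16/45
Stage 2: U1 = 16/45; threaded value p + q = 61; c = -28; -6*(-28)^3 + 9*(-28)^2 + 4*(-28)^1 - 3 = (131712) + (7056) + (-112) + (-3) = 138653; answer 138653
Stage 3: U2 = 138653; d = 72786; 72786 = 2 * 3 * 7 * 1733; number of divisors = (1+1) * (1+1) * (1+1) * (1+1) = 16; answer 16
Stage 4: U3 = 16; w = 3; cross terms: (28*11 - 3*-12)=344, (3*26 - 22*11)=-164, (22*-12 - 28*26)=-992; twice the area = |-812| = 812; area = 406; answer 406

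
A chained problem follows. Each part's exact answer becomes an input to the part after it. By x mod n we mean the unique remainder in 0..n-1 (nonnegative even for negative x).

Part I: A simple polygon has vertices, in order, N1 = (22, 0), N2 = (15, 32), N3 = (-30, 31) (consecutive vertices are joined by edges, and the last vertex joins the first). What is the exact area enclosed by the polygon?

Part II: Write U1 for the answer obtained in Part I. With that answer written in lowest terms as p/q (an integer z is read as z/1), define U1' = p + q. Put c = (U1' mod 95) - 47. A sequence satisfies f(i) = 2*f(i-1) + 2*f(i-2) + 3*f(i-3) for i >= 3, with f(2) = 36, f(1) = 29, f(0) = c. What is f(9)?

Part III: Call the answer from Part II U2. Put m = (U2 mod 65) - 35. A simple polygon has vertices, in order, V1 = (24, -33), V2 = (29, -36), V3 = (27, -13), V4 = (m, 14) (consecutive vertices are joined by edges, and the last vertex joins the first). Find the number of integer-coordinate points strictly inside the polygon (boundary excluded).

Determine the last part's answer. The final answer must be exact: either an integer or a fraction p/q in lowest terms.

Part I: cross terms: (22*32 - 15*0)=704, (15*31 - -30*32)=1425, (-30*0 - 22*31)=-682; twice the area = |1447| = 1447; area = 1447/2; answer 1447/2
Part II: U1 = 1447/2; threaded value p + q = 1449; c = -23; f(3) = 2*(36) + 2*(29) + 3*(-23) = 61; iterating: f(3)=61, f(4)=281, f(5)=792, f(6)=2329, f(7)=7085, f(8)=21204, f(9)=63565; answer 63565
Part III: U2 = 63565; m = 25; cross terms: (24*-36 - 29*-33)=93, (29*-13 - 27*-36)=595, (27*14 - 25*-13)=703, (25*-33 - 24*14)=-1161; twice the area = |230| = 230; area = 115; boundary points = 1 + 1 + 1 + 1 = 4; strictly interior points = area - boundary/2 + 1 = 114; answer 114

114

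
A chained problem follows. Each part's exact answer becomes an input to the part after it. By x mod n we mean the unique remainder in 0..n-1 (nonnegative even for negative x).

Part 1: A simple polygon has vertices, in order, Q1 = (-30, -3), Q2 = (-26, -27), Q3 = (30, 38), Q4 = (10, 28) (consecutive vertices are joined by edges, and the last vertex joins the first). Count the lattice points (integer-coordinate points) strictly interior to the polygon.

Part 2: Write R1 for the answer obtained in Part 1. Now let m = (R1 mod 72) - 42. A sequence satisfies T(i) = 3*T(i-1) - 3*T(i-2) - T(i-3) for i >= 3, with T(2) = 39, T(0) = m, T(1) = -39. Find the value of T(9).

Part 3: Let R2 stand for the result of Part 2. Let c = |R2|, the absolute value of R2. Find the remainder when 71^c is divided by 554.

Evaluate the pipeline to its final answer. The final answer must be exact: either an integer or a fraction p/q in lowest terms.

79

Part 1: cross terms: (-30*-27 - -26*-3)=732, (-26*38 - 30*-27)=-178, (30*28 - 10*38)=460, (10*-3 - -30*28)=810; twice the area = |1824| = 1824; area = 912; boundary points = 4 + 1 + 10 + 1 = 16; strictly interior points = area - boundary/2 + 1 = 905; answer 905
Part 2: R1 = 905; m = -1; T(3) = 3*(39) - 3*(-39) - 1*(-1) = 235; iterating: T(3)=235, T(4)=627, T(5)=1137, T(6)=1295, T(7)=-153, T(8)=-5481, T(9)=-17279; answer -17279
Part 3: R2 = -17279; c = 17279; squarings mod 554: 71^1=71, 71^2=55, 71^4=255, 71^8=207, 71^16=191, 71^32=471, 71^64=241, 71^128=465, 71^256=165, 71^512=79, 71^1024=147, 71^2048=3, 71^4096=9, 71^8192=81, 71^16384=467; 71^17279 = 71^1 * 71^2 * 71^4 * 71^8 * 71^16 * 71^32 * 71^64 * 71^256 * 71^512 * 71^16384 = 79 (mod 554); answer 79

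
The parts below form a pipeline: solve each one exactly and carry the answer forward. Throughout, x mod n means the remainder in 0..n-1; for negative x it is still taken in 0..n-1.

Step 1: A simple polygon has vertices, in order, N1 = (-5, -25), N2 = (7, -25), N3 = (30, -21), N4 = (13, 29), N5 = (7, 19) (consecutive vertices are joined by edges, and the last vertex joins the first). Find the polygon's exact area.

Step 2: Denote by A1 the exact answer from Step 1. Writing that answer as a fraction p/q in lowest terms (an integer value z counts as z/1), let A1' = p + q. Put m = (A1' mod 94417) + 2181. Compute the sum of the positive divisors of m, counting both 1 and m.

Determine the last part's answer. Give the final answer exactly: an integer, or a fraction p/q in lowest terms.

Step 1: cross terms: (-5*-25 - 7*-25)=300, (7*-21 - 30*-25)=603, (30*29 - 13*-21)=1143, (13*19 - 7*29)=44, (7*-25 - -5*19)=-80; twice the area = |2010| = 2010; area = 1005; answer 1005
Step 2: A1 = 1005; threaded value p + q = 1006; m = 3187; 3187 is prime, so its only divisors are 1 and 3187; sigma = 1 + 3187 = 3188; answer 3188

3188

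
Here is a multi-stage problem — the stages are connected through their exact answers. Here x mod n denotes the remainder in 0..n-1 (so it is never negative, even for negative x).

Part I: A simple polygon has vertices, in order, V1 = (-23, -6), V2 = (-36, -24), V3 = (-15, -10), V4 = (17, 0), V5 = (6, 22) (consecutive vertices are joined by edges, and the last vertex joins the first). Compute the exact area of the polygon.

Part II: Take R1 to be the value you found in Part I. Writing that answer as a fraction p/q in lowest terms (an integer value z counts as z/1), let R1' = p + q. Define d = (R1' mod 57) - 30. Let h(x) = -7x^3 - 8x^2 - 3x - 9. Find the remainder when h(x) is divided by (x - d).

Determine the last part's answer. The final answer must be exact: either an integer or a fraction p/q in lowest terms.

-50967

Part I: cross terms: (-23*-24 - -36*-6)=336, (-36*-10 - -15*-24)=0, (-15*0 - 17*-10)=170, (17*22 - 6*0)=374, (6*-6 - -23*22)=470; twice the area = |1350| = 1350; area = 675; answer 675
Part II: R1 = 675; threaded value p + q = 676; d = 19; remainder = value at the root: -7*(19)^3 - 8*(19)^2 - 3*(19)^1 - 9 = (-48013) + (-2888) + (-57) + (-9) = -50967; answer -50967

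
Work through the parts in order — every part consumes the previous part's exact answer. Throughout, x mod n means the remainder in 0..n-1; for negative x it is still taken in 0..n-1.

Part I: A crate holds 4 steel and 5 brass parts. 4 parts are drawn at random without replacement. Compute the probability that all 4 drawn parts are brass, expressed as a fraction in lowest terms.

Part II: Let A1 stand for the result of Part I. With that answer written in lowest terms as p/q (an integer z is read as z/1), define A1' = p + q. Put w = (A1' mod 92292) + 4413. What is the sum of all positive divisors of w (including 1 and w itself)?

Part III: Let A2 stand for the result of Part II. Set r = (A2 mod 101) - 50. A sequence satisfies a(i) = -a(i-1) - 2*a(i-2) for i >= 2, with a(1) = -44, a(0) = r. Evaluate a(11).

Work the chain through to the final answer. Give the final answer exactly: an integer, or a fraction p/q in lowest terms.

Part I: total draws C(9,4) = 126; favorable C(5,4) = 5; P = 5/126; answer 5/126
Part II: A1 = 5/126; threaded value p + q = 131; w = 4544; 4544 = 2^6 * 71; sigma = (1 + 2 + 4 + 8 + 16 + 32 + 64) * (1 + 71) = 127 * 72 = 9144; answer 9144
Part III: A2 = 9144; r = 4; a(2) = -1*(-44) - 2*(4) = 36; iterating: a(2)=36, a(3)=52, a(4)=-124, a(5)=20, a(6)=228, a(7)=-268, a(8)=-188, a(9)=724, a(10)=-348, a(11)=-1100; answer -1100

-1100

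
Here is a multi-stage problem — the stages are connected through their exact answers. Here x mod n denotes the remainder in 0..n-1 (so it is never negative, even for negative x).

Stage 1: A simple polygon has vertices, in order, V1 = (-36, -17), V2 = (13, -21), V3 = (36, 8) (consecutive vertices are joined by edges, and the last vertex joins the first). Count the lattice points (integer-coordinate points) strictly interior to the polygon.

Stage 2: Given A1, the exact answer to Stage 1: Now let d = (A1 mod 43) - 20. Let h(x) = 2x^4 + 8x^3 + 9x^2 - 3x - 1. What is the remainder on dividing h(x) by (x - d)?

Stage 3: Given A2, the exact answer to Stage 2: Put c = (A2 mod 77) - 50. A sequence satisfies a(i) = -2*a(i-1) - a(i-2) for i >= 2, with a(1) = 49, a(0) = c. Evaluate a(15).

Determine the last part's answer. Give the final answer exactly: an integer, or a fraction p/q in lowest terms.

Stage 1: cross terms: (-36*-21 - 13*-17)=977, (13*8 - 36*-21)=860, (36*-17 - -36*8)=-324; twice the area = |1513| = 1513; area = 1513/2; boundary points = 1 + 1 + 1 = 3; strictly interior points = area - boundary/2 + 1 = 756; answer 756
Stage 2: A1 = 756; d = 5; remainder = value at the root: 2*(5)^4 + 8*(5)^3 + 9*(5)^2 - 3*(5)^1 - 1 = (1250) + (1000) + (225) + (-15) + (-1) = 2459; answer 2459
Stage 3: A2 = 2459; c = 22; a(2) = -2*(49) - 1*(22) = -120; iterating: a(2)=-120, a(3)=191, a(4)=-262, a(5)=333, a(6)=-404, a(7)=475, a(8)=-546, a(9)=617, a(10)=-688, a(11)=759, a(12)=-830, a(13)=901, a(14)=-972, a(15)=1043; answer 1043

1043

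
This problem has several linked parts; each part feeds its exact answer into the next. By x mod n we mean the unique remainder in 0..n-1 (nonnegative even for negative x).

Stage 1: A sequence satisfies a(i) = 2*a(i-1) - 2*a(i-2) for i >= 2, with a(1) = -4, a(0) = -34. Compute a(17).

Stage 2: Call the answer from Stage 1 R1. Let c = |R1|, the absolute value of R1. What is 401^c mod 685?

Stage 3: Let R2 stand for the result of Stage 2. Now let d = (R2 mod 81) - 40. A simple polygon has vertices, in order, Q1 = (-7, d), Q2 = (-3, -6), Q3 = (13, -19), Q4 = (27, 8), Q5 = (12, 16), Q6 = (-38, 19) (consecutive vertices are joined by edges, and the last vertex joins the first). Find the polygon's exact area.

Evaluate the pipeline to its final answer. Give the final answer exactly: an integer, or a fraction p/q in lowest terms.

1732

Stage 1: a(2) = 2*(-4) - 2*(-34) = 60; iterating: a(2)=60, a(3)=128, a(4)=136, a(5)=16, a(6)=-240, a(7)=-512, a(8)=-544, a(9)=-64, a(10)=960, a(11)=2048, a(12)=2176, a(13)=256, a(14)=-3840, a(15)=-8192, a(16)=-8704, a(17)=-1024; answer -1024
Stage 2: R1 = -1024; c = 1024; squarings mod 685: 401^1=401, 401^2=511, 401^4=136, 401^8=1, 401^16=1, 401^32=1, 401^64=1, 401^128=1, 401^256=1, 401^512=1, 401^1024=1; 401^1024 = 401^1024 = 1 (mod 685); answer 1
Stage 3: R2 = 1; d = -39; cross terms: (-7*-6 - -3*-39)=-75, (-3*-19 - 13*-6)=135, (13*8 - 27*-19)=617, (27*16 - 12*8)=336, (12*19 - -38*16)=836, (-38*-39 - -7*19)=1615; twice the area = |3464| = 3464; area = 1732; answer 1732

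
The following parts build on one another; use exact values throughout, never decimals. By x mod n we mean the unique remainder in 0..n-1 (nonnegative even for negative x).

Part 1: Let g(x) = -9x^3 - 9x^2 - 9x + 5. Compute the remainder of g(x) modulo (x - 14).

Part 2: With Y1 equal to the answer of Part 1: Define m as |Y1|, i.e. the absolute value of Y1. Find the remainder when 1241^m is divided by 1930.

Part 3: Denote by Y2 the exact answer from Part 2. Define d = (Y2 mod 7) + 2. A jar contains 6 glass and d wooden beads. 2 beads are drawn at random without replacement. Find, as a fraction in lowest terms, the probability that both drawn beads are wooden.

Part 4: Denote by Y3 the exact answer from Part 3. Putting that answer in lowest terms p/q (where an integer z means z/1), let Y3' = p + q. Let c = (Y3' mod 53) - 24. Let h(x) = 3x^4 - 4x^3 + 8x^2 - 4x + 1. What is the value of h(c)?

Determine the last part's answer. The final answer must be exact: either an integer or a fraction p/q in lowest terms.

Part 1: remainder = value at the root: -9*(14)^3 - 9*(14)^2 - 9*(14)^1 + 5 = (-24696) + (-1764) + (-126) + (5) = -26581; answer -26581
Part 2: Y1 = -26581; m = 26581; squarings mod 1930: 1241^1=1241, 1241^2=1871, 1241^4=1551, 1241^8=821, 1241^16=471, 1241^32=1821, 1241^64=301, 1241^128=1821, 1241^256=301, 1241^512=1821, 1241^1024=301, 1241^2048=1821, 1241^4096=301, 1241^8192=1821, 1241^16384=301; 1241^26581 = 1241^1 * 1241^4 * 1241^16 * 1241^64 * 1241^128 * 1241^256 * 1241^512 * 1241^1024 * 1241^8192 * 1241^16384 = 411 (mod 1930); answer 411
Part 3: Y2 = 411; d = 7; total draws C(13,2) = 78; favorable C(7,2) = 21; P = 7/26; answer 7/26
Part 4: Y3 = 7/26; threaded value p + q = 33; c = 9; 3*(9)^4 - 4*(9)^3 + 8*(9)^2 - 4*(9)^1 + 1 = (19683) + (-2916) + (648) + (-36) + (1) = 17380; answer 17380

17380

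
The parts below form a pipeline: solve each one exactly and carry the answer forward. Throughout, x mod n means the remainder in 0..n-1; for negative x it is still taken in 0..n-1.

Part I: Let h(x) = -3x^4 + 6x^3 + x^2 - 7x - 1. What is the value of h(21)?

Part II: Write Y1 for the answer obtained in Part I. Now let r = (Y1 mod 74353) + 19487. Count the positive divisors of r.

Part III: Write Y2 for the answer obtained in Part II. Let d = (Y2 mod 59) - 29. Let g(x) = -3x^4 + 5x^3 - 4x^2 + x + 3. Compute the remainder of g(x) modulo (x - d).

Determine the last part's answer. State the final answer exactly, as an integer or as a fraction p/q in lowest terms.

Part I: -3*(21)^4 + 6*(21)^3 + 1*(21)^2 - 7*(21)^1 - 1 = (-583443) + (55566) + (441) + (-147) + (-1) = -527584; answer -527584
Part II: Y1 = -527584; r = 86727; 86727 = 3 * 28909; number of divisors = (1+1) * (1+1) = 4; answer 4
Part III: Y2 = 4; d = -25; remainder = value at the root: -3*(-25)^4 + 5*(-25)^3 - 4*(-25)^2 + 1*(-25)^1 + 3 = (-1171875) + (-78125) + (-2500) + (-25) + (3) = -1252522; answer -1252522

-1252522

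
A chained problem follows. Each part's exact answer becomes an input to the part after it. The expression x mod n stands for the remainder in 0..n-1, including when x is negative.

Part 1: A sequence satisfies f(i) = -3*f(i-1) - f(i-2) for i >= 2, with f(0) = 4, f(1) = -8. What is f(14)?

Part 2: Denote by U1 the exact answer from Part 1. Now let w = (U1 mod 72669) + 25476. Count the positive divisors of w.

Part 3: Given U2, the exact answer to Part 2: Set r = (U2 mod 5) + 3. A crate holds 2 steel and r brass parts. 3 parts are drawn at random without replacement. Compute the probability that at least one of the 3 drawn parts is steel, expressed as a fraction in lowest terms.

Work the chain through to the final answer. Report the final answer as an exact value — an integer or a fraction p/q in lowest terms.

5/7

Part 1: f(2) = -3*(-8) - 1*(4) = 20; iterating: f(2)=20, f(3)=-52, f(4)=136, f(5)=-356, f(6)=932, f(7)=-2440, f(8)=6388, f(9)=-16724, f(10)=43784, f(11)=-114628, f(12)=300100, f(13)=-785672, f(14)=2056916; answer 2056916
Part 2: U1 = 2056916; w = 47660; 47660 = 2^2 * 5 * 2383; number of divisors = (2+1) * (1+1) * (1+1) = 12; answer 12
Part 3: U2 = 12; r = 5; total draws C(7,3) = 35; complement C(5,3) = 10; favorable 35 - 10 = 25; P = 5/7; answer 5/7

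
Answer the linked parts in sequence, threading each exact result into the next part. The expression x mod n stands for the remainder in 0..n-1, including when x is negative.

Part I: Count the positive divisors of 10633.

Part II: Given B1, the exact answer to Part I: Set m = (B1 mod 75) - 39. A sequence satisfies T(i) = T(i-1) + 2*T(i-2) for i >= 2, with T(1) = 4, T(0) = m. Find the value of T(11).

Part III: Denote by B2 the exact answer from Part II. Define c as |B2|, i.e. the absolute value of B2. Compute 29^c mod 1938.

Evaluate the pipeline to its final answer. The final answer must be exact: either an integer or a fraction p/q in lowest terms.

Part I: 10633 = 7^3 * 31; number of divisors = (3+1) * (1+1) = 8; answer 8
Part II: B1 = 8; m = -31; T(2) = 1*(4) + 2*(-31) = -58; iterating: T(2)=-58, T(3)=-50, T(4)=-166, T(5)=-266, T(6)=-598, T(7)=-1130, T(8)=-2326, T(9)=-4586, T(10)=-9238, T(11)=-18410; answer -18410
Part III: B2 = -18410; c = 18410; squarings mod 1938: 29^1=29, 29^2=841, 29^4=1849, 29^8=169, 29^16=1429, 29^32=1327, 29^64=1225, 29^128=613, 29^256=1735, 29^512=511, 29^1024=1429, 29^2048=1327, 29^4096=1225, 29^8192=613, 29^16384=1735; 29^18410 = 29^2 * 29^8 * 29^32 * 29^64 * 29^128 * 29^256 * 29^512 * 29^1024 * 29^16384 = 757 (mod 1938); answer 757

757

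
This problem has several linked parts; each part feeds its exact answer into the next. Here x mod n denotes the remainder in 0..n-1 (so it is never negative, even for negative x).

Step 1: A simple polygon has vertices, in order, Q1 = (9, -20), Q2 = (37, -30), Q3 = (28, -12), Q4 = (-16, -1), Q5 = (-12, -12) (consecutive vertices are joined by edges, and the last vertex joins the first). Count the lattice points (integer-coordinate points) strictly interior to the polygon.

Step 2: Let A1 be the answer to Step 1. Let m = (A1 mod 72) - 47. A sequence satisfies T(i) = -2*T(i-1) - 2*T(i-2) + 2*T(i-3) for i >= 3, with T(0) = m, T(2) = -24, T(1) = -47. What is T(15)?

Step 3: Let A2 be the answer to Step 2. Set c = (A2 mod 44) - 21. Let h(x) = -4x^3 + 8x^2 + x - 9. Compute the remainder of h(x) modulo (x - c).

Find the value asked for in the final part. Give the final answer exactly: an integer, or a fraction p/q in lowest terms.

Step 1: cross terms: (9*-30 - 37*-20)=470, (37*-12 - 28*-30)=396, (28*-1 - -16*-12)=-220, (-16*-12 - -12*-1)=180, (-12*-20 - 9*-12)=348; twice the area = |1174| = 1174; area = 587; boundary points = 2 + 9 + 11 + 1 + 1 = 24; strictly interior points = area - boundary/2 + 1 = 576; answer 576
Step 2: A1 = 576; m = -47; T(3) = -2*(-24) - 2*(-47) + 2*(-47) = 48; iterating: T(3)=48, T(4)=-142, T(5)=140, T(6)=100, T(7)=-764, T(8)=1608, T(9)=-1488, T(10)=-1768, T(11)=9728, T(12)=-18896, T(13)=14800, T(14)=27648, T(15)=-122688; answer -122688
Step 3: A2 = -122688; c = 7; remainder = value at the root: -4*(7)^3 + 8*(7)^2 + 1*(7)^1 - 9 = (-1372) + (392) + (7) + (-9) = -982; answer -982

-982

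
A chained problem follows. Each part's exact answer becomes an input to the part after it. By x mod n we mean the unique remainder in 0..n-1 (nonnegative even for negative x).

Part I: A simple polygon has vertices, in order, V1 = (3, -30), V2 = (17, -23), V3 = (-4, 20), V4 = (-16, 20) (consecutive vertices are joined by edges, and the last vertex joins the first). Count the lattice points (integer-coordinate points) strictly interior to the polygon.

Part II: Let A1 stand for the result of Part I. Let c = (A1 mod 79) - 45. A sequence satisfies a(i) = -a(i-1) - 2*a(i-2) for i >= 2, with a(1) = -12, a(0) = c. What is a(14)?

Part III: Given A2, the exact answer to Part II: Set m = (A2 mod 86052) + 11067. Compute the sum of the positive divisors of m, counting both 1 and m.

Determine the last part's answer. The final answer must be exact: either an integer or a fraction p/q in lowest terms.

Part I: cross terms: (3*-23 - 17*-30)=441, (17*20 - -4*-23)=248, (-4*20 - -16*20)=240, (-16*-30 - 3*20)=420; twice the area = |1349| = 1349; area = 1349/2; boundary points = 7 + 1 + 12 + 1 = 21; strictly interior points = area - boundary/2 + 1 = 665; answer 665
Part II: A1 = 665; c = -12; a(2) = -1*(-12) - 2*(-12) = 36; iterating: a(2)=36, a(3)=-12, a(4)=-60, a(5)=84, a(6)=36, a(7)=-204, a(8)=132, a(9)=276, a(10)=-540, a(11)=-12, a(12)=1092, a(13)=-1068, a(14)=-1116; answer -1116
Part III: A2 = -1116; m = 96003; 96003 = 3^2 * 10667; sigma = (1 + 3 + 9) * (1 + 10667) = 13 * 10668 = 138684; answer 138684

138684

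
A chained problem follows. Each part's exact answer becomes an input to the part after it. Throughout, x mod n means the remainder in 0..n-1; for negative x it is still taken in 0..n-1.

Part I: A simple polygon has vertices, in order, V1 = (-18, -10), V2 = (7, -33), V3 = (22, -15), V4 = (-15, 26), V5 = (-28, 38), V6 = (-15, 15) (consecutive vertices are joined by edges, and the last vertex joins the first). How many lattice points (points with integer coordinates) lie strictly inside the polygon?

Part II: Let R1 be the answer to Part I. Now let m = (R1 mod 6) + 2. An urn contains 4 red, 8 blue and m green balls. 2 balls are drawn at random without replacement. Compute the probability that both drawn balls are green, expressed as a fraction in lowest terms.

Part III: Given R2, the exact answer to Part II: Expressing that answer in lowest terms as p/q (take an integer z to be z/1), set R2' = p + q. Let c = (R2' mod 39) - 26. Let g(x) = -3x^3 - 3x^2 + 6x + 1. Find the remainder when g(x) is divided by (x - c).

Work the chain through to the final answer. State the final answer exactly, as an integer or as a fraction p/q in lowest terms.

Part I: cross terms: (-18*-33 - 7*-10)=664, (7*-15 - 22*-33)=621, (22*26 - -15*-15)=347, (-15*38 - -28*26)=158, (-28*15 - -15*38)=150, (-15*-10 - -18*15)=420; twice the area = |2360| = 2360; area = 1180; boundary points = 1 + 3 + 1 + 1 + 1 + 1 = 8; strictly interior points = area - boundary/2 + 1 = 1177; answer 1177
Part II: R1 = 1177; m = 3; total draws C(15,2) = 105; favorable C(3,2) = 3; P = 1/35; answer 1/35
Part III: R2 = 1/35; threaded value p + q = 36; c = 10; remainder = value at the root: -3*(10)^3 - 3*(10)^2 + 6*(10)^1 + 1 = (-3000) + (-300) + (60) + (1) = -3239; answer -3239

-3239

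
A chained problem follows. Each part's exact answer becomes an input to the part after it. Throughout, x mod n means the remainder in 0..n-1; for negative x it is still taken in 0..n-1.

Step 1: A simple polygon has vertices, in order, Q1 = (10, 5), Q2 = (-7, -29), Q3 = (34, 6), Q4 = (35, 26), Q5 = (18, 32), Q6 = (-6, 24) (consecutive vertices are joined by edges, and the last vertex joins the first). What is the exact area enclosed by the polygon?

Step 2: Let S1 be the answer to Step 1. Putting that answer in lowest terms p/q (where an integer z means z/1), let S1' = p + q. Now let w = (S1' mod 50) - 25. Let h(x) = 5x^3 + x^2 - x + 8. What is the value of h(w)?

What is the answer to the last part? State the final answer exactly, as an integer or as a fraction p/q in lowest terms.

-292

Step 1: cross terms: (10*-29 - -7*5)=-255, (-7*6 - 34*-29)=944, (34*26 - 35*6)=674, (35*32 - 18*26)=652, (18*24 - -6*32)=624, (-6*5 - 10*24)=-270; twice the area = |2369| = 2369; area = 2369/2; answer 2369/2
Step 2: S1 = 2369/2; threaded value p + q = 2371; w = -4; 5*(-4)^3 + 1*(-4)^2 - 1*(-4)^1 + 8 = (-320) + (16) + (4) + (8) = -292; answer -292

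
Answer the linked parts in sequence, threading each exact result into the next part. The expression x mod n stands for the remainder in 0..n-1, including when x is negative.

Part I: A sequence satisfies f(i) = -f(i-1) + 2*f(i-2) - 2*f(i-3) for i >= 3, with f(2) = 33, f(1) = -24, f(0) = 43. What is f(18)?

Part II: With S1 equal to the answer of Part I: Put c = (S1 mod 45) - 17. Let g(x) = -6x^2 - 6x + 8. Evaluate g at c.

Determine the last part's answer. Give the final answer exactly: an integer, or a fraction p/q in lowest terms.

Part I: f(3) = -1*(33) + 2*(-24) - 2*(43) = -167; iterating: f(3)=-167, f(4)=281, f(5)=-681, f(6)=1577, f(7)=-3501, f(8)=8017, f(9)=-18173, f(10)=41209, f(11)=-93589, f(12)=212353, f(13)=-481949, f(14)=1093833, f(15)=-2482437, f(16)=5634001, f(17)=-12786541, f(18)=29019417; answer 29019417
Part II: S1 = 29019417; c = 25; -6*(25)^2 - 6*(25)^1 + 8 = (-3750) + (-150) + (8) = -3892; answer -3892

-3892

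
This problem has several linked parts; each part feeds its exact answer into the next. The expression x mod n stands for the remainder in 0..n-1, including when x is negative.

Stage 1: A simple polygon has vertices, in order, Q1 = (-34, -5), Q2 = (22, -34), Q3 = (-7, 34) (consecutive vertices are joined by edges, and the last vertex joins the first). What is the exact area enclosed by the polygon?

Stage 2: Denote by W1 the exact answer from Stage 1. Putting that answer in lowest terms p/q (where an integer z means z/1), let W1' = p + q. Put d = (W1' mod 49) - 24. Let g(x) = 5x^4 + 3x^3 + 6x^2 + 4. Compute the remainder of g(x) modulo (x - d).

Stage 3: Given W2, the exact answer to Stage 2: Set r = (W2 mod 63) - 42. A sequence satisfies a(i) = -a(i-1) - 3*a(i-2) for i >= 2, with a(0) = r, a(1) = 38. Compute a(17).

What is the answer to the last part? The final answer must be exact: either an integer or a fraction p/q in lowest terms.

-429892

Stage 1: cross terms: (-34*-34 - 22*-5)=1266, (22*34 - -7*-34)=510, (-7*-5 - -34*34)=1191; twice the area = |2967| = 2967; area = 2967/2; answer 2967/2
Stage 2: W1 = 2967/2; threaded value p + q = 2969; d = 5; remainder = value at the root: 5*(5)^4 + 3*(5)^3 + 6*(5)^2 + 4 = (3125) + (375) + (150) + (4) = 3654; answer 3654
Stage 3: W2 = 3654; r = -42; a(2) = -1*(38) - 3*(-42) = 88; iterating: a(2)=88, a(3)=-202, a(4)=-62, a(5)=668, a(6)=-482, a(7)=-1522, a(8)=2968, a(9)=1598, a(10)=-10502, a(11)=5708, a(12)=25798, a(13)=-42922, a(14)=-34472, a(15)=163238, a(16)=-59822, a(17)=-429892; answer -429892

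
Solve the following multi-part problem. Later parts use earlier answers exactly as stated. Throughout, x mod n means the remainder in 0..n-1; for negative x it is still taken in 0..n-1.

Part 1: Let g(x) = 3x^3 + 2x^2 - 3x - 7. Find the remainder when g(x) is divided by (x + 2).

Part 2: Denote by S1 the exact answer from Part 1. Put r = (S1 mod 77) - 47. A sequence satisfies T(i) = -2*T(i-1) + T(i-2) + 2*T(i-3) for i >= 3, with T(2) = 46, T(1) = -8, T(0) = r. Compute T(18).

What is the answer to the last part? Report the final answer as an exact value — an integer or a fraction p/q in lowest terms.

Part 1: remainder = value at the root: 3*(-2)^3 + 2*(-2)^2 - 3*(-2)^1 - 7 = (-24) + (8) + (6) + (-7) = -17; answer -17
Part 2: S1 = -17; r = 13; T(3) = -2*(46) + 1*(-8) + 2*(13) = -74; iterating: T(3)=-74, T(4)=178, T(5)=-338, T(6)=706, T(7)=-1394, T(8)=2818, T(9)=-5618, T(10)=11266, T(11)=-22514, T(12)=45058, T(13)=-90098, T(14)=180226, T(15)=-360434, T(16)=720898, T(17)=-1441778, T(18)=2883586; answer 2883586

2883586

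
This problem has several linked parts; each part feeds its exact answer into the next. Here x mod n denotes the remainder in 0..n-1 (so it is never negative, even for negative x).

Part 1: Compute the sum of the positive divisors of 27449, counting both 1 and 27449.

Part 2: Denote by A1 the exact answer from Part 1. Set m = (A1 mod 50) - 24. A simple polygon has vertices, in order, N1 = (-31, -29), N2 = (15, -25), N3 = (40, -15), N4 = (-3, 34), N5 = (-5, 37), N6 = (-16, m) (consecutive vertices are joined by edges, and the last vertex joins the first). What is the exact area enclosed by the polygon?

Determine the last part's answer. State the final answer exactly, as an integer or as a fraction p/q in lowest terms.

Part 1: 27449 is prime, so its only divisors are 1 and 27449; sigma = 1 + 27449 = 27450; answer 27450
Part 2: A1 = 27450; m = -24; cross terms: (-31*-25 - 15*-29)=1210, (15*-15 - 40*-25)=775, (40*34 - -3*-15)=1315, (-3*37 - -5*34)=59, (-5*-24 - -16*37)=712, (-16*-29 - -31*-24)=-280; twice the area = |3791| = 3791; area = 3791/2; answer 3791/2

3791/2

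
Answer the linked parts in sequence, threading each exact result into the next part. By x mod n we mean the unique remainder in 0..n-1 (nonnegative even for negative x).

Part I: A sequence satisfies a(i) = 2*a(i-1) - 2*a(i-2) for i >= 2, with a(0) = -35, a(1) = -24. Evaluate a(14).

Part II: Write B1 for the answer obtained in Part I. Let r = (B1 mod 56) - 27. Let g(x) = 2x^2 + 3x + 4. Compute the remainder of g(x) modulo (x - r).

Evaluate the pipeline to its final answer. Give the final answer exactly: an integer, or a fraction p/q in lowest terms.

Part I: a(2) = 2*(-24) - 2*(-35) = 22; iterating: a(2)=22, a(3)=92, a(4)=140, a(5)=96, a(6)=-88, a(7)=-368, a(8)=-560, a(9)=-384, a(10)=352, a(11)=1472, a(12)=2240, a(13)=1536, a(14)=-1408; answer -1408
Part II: B1 = -1408; r = 21; remainder = value at the root: 2*(21)^2 + 3*(21)^1 + 4 = (882) + (63) + (4) = 949; answer 949

949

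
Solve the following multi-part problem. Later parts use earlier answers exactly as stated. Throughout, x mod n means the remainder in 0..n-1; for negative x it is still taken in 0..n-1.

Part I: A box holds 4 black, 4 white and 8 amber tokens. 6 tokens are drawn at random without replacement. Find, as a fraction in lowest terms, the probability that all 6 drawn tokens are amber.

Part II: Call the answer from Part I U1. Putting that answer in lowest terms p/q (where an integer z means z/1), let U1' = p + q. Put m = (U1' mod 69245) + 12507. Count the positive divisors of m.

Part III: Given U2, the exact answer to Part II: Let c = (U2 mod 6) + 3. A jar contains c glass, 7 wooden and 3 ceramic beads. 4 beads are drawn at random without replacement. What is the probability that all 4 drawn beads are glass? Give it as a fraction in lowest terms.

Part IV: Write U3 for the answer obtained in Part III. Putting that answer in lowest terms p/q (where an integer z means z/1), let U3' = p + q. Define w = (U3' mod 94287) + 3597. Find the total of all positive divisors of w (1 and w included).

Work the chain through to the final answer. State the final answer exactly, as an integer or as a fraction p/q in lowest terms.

Part I: total draws C(16,6) = 8008; favorable C(8,6) = 28; P = 1/286; answer 1/286
Part II: U1 = 1/286; threaded value p + q = 287; m = 12794; 12794 = 2 * 6397; number of divisors = (1+1) * (1+1) = 4; answer 4
Part III: U2 = 4; c = 7; total draws C(17,4) = 2380; favorable C(7,4) = 35; P = 1/68; answer 1/68
Part IV: U3 = 1/68; threaded value p + q = 69; w = 3666; 3666 = 2 * 3 * 13 * 47; sigma = (1 + 2) * (1 + 3) * (1 + 13) * (1 + 47) = 3 * 4 * 14 * 48 = 8064; answer 8064

8064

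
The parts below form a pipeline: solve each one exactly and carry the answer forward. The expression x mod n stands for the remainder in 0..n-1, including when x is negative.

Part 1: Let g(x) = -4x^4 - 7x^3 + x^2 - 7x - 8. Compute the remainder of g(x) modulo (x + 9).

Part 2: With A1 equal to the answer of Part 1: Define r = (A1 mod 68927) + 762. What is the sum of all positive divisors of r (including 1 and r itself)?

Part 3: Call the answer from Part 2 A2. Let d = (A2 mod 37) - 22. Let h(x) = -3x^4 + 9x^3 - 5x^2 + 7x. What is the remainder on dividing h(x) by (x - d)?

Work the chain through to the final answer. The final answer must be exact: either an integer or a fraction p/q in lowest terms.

-47292

Part 1: remainder = value at the root: -4*(-9)^4 - 7*(-9)^3 + 1*(-9)^2 - 7*(-9)^1 - 8 = (-26244) + (5103) + (81) + (63) + (-8) = -21005; answer -21005
Part 2: A1 = -21005; r = 48684; 48684 = 2^2 * 3 * 4057; sigma = (1 + 2 + 4) * (1 + 3) * (1 + 4057) = 7 * 4 * 4058 = 113624; answer 113624
Part 3: A2 = 113624; d = 12; remainder = value at the root: -3*(12)^4 + 9*(12)^3 - 5*(12)^2 + 7*(12)^1 = (-62208) + (15552) + (-720) + (84) = -47292; answer -47292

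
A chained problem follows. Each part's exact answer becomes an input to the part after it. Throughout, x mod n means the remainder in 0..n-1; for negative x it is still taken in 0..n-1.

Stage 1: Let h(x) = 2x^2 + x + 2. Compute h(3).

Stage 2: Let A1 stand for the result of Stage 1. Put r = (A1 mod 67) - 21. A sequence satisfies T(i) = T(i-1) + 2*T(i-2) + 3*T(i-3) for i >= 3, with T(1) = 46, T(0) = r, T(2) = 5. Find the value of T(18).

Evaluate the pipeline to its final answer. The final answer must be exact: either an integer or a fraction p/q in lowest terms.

Stage 1: 2*(3)^2 + 1*(3)^1 + 2 = (18) + (3) + (2) = 23; answer 23
Stage 2: A1 = 23; r = 2; T(3) = 1*(5) + 2*(46) + 3*(2) = 103; iterating: T(3)=103, T(4)=251, T(5)=472, T(6)=1283, T(7)=2980, T(8)=6962, T(9)=16771, T(10)=39635, T(11)=94063, T(12)=223646, T(13)=530677, T(14)=1260158, T(15)=2992450, T(16)=7104797, T(17)=16870171, T(18)=40057115; answer 40057115

40057115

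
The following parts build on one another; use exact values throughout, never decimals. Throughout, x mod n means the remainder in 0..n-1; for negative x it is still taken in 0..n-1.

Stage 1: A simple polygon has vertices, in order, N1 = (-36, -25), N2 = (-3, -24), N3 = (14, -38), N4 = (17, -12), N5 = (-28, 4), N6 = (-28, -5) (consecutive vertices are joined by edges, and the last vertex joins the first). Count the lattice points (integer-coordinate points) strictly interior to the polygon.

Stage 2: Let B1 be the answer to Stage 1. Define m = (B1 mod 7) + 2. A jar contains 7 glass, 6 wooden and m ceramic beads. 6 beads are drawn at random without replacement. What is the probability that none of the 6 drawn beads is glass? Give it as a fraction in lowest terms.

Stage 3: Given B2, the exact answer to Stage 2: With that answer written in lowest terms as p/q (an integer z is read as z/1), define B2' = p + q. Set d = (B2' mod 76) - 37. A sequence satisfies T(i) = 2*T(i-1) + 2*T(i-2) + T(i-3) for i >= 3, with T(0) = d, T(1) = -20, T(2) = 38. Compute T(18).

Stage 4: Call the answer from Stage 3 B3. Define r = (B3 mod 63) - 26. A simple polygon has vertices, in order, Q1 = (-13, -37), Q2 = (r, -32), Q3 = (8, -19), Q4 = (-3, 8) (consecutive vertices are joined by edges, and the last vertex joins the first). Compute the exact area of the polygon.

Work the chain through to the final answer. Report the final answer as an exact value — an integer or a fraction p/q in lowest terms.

672

Stage 1: cross terms: (-36*-24 - -3*-25)=789, (-3*-38 - 14*-24)=450, (14*-12 - 17*-38)=478, (17*4 - -28*-12)=-268, (-28*-5 - -28*4)=252, (-28*-25 - -36*-5)=520; twice the area = |2221| = 2221; area = 2221/2; boundary points = 1 + 1 + 1 + 1 + 9 + 4 = 17; strictly interior points = area - boundary/2 + 1 = 1103; answer 1103
Stage 2: B1 = 1103; m = 6; total draws C(19,6) = 27132; favorable C(12,6) = 924; P = 11/323; answer 11/323
Stage 3: B2 = 11/323; threaded value p + q = 334; d = -7; T(3) = 2*(38) + 2*(-20) + 1*(-7) = 29; iterating: T(3)=29, T(4)=114, T(5)=324, T(6)=905, T(7)=2572, T(8)=7278, T(9)=20605, T(10)=58338, T(11)=165164, T(12)=467609, T(13)=1323884, T(14)=3748150, T(15)=10611677, T(16)=30043538, T(17)=85058580, T(18)=240815913; answer 240815913
Stage 4: B3 = 240815913; r = 25; cross terms: (-13*-32 - 25*-37)=1341, (25*-19 - 8*-32)=-219, (8*8 - -3*-19)=7, (-3*-37 - -13*8)=215; twice the area = |1344| = 1344; area = 672; answer 672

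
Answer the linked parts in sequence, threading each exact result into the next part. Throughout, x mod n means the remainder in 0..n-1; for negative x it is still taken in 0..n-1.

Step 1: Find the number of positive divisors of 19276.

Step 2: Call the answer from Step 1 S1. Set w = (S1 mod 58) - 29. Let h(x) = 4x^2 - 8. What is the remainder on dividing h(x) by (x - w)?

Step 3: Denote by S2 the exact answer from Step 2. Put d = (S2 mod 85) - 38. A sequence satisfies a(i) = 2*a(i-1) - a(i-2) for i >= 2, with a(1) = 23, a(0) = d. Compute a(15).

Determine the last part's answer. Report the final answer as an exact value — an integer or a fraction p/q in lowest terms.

Step 1: 19276 = 2^2 * 61 * 79; number of divisors = (2+1) * (1+1) * (1+1) = 12; answer 12
Step 2: S1 = 12; w = -17; remainder = value at the root: 4*(-17)^2 - 8 = (1156) + (-8) = 1148; answer 1148
Step 3: S2 = 1148; d = 5; a(2) = 2*(23) - 1*(5) = 41; iterating: a(2)=41, a(3)=59, a(4)=77, a(5)=95, a(6)=113, a(7)=131, a(8)=149, a(9)=167, a(10)=185, a(11)=203, a(12)=221, a(13)=239, a(14)=257, a(15)=275; answer 275

275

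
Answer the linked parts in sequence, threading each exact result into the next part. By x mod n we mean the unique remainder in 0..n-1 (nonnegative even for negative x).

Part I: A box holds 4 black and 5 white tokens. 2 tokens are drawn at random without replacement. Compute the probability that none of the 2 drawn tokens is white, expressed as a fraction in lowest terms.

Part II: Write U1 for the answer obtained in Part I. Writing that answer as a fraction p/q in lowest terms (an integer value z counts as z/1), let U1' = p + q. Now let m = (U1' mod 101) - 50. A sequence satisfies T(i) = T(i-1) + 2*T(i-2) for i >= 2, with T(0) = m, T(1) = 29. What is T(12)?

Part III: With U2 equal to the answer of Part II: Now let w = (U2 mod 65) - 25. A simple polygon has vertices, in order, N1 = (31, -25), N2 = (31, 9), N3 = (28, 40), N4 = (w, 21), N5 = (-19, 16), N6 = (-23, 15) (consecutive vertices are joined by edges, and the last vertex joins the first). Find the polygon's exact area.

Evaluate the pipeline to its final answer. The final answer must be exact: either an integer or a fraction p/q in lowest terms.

1647

Part I: total draws C(9,2) = 36; favorable C(4,2) = 6; P = 1/6; answer 1/6
Part II: U1 = 1/6; threaded value p + q = 7; m = -43; T(2) = 1*(29) + 2*(-43) = -57; iterating: T(2)=-57, T(3)=1, T(4)=-113, T(5)=-111, T(6)=-337, T(7)=-559, T(8)=-1233, T(9)=-2351, T(10)=-4817, T(11)=-9519, T(12)=-19153; answer -19153
Part III: U2 = -19153; w = -3; cross terms: (31*9 - 31*-25)=1054, (31*40 - 28*9)=988, (28*21 - -3*40)=708, (-3*16 - -19*21)=351, (-19*15 - -23*16)=83, (-23*-25 - 31*15)=110; twice the area = |3294| = 3294; area = 1647; answer 1647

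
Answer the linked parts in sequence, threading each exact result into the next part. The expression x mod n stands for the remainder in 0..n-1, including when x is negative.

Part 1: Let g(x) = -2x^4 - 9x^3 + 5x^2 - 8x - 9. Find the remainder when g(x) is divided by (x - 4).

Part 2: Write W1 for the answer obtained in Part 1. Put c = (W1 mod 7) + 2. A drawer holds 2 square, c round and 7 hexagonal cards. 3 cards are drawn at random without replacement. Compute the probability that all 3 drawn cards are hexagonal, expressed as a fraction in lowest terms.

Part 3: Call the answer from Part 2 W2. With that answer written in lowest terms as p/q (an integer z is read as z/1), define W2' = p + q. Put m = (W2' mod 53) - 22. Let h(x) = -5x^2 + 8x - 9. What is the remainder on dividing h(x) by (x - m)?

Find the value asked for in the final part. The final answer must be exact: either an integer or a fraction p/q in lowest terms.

Part 1: remainder = value at the root: -2*(4)^4 - 9*(4)^3 + 5*(4)^2 - 8*(4)^1 - 9 = (-512) + (-576) + (80) + (-32) + (-9) = -1049; answer -1049
Part 2: W1 = -1049; c = 3; total draws C(12,3) = 220; favorable C(7,3) = 35; P = 7/44; answer 7/44
Part 3: W2 = 7/44; threaded value p + q = 51; m = 29; remainder = value at the root: -5*(29)^2 + 8*(29)^1 - 9 = (-4205) + (232) + (-9) = -3982; answer -3982

-3982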